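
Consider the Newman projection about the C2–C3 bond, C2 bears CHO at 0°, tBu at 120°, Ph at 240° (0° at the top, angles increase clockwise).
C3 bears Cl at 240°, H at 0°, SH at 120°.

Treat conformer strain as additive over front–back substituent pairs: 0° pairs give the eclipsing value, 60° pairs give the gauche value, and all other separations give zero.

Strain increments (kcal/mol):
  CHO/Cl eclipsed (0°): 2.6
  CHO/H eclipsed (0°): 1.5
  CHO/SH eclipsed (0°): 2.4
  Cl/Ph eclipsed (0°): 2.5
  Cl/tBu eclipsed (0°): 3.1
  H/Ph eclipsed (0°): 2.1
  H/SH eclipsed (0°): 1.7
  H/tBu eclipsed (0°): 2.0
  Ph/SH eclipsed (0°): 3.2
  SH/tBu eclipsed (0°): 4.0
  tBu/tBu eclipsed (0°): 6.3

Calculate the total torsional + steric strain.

8.0 kcal/mol

This conformer (eclipsed): CHO–H eclipsed, tBu–SH eclipsed, Ph–Cl eclipsed; 1.5 + 4.0 + 2.5 = 8.0 kcal/mol.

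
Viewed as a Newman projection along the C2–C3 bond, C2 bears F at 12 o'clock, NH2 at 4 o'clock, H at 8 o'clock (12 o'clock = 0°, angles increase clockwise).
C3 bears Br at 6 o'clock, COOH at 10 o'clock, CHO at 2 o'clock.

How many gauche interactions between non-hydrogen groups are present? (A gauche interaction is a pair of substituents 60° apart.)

Non-H gauche pairs: F(0°)/COOH(300°); F(0°)/CHO(60°); NH2(120°)/Br(180°); NH2(120°)/CHO(60°) — 4 interactions.

4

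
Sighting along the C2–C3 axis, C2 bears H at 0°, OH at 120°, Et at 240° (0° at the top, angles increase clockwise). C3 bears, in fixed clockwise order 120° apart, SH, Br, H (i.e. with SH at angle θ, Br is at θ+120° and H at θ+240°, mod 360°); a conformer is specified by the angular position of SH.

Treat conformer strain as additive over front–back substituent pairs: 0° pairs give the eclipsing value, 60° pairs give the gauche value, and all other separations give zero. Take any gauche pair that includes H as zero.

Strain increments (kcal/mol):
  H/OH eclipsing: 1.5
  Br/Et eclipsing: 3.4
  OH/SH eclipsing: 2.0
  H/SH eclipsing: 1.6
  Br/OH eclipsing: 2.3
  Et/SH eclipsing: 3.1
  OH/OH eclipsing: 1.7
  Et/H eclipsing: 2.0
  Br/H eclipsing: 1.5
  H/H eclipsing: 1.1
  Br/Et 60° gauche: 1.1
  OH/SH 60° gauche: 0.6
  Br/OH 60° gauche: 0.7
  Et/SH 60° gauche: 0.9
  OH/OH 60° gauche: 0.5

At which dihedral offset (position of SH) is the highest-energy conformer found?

SH at 0° (eclipsed): H(0°)/SH(0°) eclipsed 1.6; OH(120°)/Br(120°) eclipsed 2.3; Et(240°)/H(240°) eclipsed 2.0 → 5.9 kcal/mol.
SH at 60° (staggered): OH(120°)/SH(60°) gauche 0.6; OH(120°)/Br(180°) gauche 0.7; Et(240°)/Br(180°) gauche 1.1 → 2.4 kcal/mol.
SH at 120° (eclipsed): H(0°)/H(0°) eclipsed 1.1; OH(120°)/SH(120°) eclipsed 2.0; Et(240°)/Br(240°) eclipsed 3.4 → 6.5 kcal/mol.
SH at 180° (staggered): OH(120°)/SH(180°) gauche 0.6; Et(240°)/SH(180°) gauche 0.9; Et(240°)/Br(300°) gauche 1.1 → 2.6 kcal/mol.
SH at 240° (eclipsed): H(0°)/Br(0°) eclipsed 1.5; OH(120°)/H(120°) eclipsed 1.5; Et(240°)/SH(240°) eclipsed 3.1 → 6.1 kcal/mol.
SH at 300° (staggered): OH(120°)/Br(60°) gauche 0.7; Et(240°)/SH(300°) gauche 0.9 → 1.6 kcal/mol.
The maximum (6.5 kcal/mol) occurs with SH at 120°.

120°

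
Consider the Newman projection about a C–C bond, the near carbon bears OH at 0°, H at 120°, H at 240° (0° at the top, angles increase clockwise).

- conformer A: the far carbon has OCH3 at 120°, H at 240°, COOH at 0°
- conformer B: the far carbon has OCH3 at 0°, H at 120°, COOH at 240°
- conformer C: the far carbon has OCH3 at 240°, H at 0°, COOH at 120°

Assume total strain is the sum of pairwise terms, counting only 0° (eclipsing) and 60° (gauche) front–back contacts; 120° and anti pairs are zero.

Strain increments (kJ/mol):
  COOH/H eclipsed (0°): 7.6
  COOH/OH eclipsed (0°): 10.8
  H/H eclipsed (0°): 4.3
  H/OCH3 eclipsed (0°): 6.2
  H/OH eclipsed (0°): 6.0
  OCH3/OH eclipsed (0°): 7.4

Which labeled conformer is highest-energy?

A

A (eclipsed): OH(0°)/COOH(0°) eclipsed 10.8; H(120°)/OCH3(120°) eclipsed 6.2; H(240°)/H(240°) eclipsed 4.3 → 21.3 kJ/mol.
B (eclipsed): OH(0°)/OCH3(0°) eclipsed 7.4; H(120°)/H(120°) eclipsed 4.3; H(240°)/COOH(240°) eclipsed 7.6 → 19.3 kJ/mol.
C (eclipsed): OH(0°)/H(0°) eclipsed 6.0; H(120°)/COOH(120°) eclipsed 7.6; H(240°)/OCH3(240°) eclipsed 6.2 → 19.8 kJ/mol.
A has the highest total (21.3 kJ/mol).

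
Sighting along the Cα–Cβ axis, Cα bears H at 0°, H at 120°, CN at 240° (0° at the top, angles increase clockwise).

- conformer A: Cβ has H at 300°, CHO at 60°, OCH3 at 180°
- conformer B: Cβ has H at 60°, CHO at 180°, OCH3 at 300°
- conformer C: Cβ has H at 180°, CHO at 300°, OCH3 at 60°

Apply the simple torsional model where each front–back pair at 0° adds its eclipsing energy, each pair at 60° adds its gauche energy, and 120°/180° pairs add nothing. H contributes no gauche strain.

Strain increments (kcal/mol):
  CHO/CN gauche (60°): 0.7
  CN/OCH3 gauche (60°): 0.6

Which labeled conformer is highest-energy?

B

A is staggered. CN at 240° is gauche with OCH3 at 180° (0.6). Total 0.6 kcal/mol.
B is staggered. CN at 240° is gauche with CHO at 180° (0.7); CN at 240° is gauche with OCH3 at 300° (0.6). Total 1.3 kcal/mol.
C is staggered. CN at 240° is gauche with CHO at 300° (0.7). Total 0.7 kcal/mol.
B has the highest total (1.3 kcal/mol).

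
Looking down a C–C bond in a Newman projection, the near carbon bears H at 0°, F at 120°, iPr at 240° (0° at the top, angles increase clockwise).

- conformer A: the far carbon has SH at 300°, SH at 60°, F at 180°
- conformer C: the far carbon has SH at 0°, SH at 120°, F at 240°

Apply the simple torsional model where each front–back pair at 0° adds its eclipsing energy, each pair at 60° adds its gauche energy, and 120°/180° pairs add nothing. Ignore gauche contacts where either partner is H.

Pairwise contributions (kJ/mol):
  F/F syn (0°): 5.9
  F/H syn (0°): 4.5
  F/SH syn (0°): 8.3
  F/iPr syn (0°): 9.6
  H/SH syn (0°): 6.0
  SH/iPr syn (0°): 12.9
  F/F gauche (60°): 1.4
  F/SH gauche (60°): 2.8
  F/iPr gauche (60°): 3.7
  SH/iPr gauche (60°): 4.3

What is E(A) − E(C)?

A (staggered): F(120°)/SH(60°) gauche 2.8; F(120°)/F(180°) gauche 1.4; iPr(240°)/SH(300°) gauche 4.3; iPr(240°)/F(180°) gauche 3.7 → 12.2 kJ/mol.
C (eclipsed): H(0°)/SH(0°) eclipsed 6.0; F(120°)/SH(120°) eclipsed 8.3; iPr(240°)/F(240°) eclipsed 9.6 → 23.9 kJ/mol.
E(A) − E(C) = 12.2 − 23.9 = -11.7 kJ/mol.

-11.7 kJ/mol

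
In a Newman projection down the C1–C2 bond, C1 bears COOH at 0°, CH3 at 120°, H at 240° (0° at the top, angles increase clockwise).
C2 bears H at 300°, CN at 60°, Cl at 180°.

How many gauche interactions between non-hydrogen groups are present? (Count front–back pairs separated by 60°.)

Non-H gauche pairs: COOH(0°)/CN(60°); CH3(120°)/CN(60°); CH3(120°)/Cl(180°) — 3 interactions.

3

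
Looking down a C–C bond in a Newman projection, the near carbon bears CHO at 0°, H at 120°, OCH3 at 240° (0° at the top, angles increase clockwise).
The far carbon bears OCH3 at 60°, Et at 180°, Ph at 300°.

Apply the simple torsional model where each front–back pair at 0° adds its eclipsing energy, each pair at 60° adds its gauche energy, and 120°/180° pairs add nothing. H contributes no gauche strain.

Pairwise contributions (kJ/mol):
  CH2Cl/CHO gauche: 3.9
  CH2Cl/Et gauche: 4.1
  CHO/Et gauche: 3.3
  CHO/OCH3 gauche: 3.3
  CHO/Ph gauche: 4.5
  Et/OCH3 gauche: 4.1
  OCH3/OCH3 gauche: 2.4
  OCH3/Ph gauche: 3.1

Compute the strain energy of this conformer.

15.0 kJ/mol

This conformer (staggered): CHO–OCH3 gauche, CHO–Ph gauche, OCH3–Et gauche, OCH3–Ph gauche; 3.3 + 4.5 + 4.1 + 3.1 = 15.0 kJ/mol.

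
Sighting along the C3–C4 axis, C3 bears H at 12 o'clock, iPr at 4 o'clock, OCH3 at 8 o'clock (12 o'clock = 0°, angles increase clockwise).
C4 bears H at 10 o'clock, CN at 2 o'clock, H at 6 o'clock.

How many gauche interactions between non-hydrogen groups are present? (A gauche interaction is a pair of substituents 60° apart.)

1

Non-H gauche pairs: iPr(120°)/CN(60°) — 1 interaction.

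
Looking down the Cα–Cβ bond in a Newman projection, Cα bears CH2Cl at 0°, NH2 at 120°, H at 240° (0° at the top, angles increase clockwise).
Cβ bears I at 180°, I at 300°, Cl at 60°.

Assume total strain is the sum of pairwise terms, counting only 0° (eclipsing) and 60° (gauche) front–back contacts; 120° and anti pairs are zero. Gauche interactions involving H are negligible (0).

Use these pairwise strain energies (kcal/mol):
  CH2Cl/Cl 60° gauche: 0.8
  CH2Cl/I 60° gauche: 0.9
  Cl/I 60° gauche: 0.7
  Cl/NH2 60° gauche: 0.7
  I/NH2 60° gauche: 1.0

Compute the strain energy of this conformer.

3.4 kcal/mol

This conformer (staggered): CH2Cl(0°)/I(300°) gauche 0.9; CH2Cl(0°)/Cl(60°) gauche 0.8; NH2(120°)/I(180°) gauche 1.0; NH2(120°)/Cl(60°) gauche 0.7 → 3.4 kcal/mol.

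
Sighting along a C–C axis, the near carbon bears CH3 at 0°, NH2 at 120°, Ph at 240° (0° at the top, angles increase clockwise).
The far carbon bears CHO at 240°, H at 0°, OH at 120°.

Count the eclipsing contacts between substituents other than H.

Non-H eclipsing pairs: NH2(120°)/OH(120°); Ph(240°)/CHO(240°) — 2 interactions.

2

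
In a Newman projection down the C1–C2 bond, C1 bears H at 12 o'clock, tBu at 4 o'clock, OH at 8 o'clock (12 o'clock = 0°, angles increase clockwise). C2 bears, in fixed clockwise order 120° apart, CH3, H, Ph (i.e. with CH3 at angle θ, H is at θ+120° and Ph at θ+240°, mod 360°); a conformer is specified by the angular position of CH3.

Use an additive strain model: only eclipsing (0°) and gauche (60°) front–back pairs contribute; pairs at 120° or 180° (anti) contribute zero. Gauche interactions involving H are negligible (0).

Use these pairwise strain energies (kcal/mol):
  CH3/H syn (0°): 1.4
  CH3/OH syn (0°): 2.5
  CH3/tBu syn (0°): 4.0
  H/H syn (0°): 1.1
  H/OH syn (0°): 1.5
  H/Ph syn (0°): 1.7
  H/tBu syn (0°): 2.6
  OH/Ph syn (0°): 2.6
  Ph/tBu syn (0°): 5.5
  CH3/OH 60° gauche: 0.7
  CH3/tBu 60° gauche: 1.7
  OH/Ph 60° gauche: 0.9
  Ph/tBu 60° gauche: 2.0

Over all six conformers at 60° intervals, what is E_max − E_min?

6.5 kcal/mol

CH3 at 0° (eclipsed): H–CH3 eclipsed, tBu–H eclipsed, OH–Ph eclipsed; 1.4 + 2.6 + 2.6 = 6.6 kcal/mol.
CH3 at 60° (staggered): tBu–CH3 gauche, OH–Ph gauche; 1.7 + 0.9 = 2.6 kcal/mol.
CH3 at 120° (eclipsed): H–Ph eclipsed, tBu–CH3 eclipsed, OH–H eclipsed; 1.7 + 4.0 + 1.5 = 7.2 kcal/mol.
CH3 at 180° (staggered): tBu–CH3 gauche, tBu–Ph gauche, OH–CH3 gauche; 1.7 + 2.0 + 0.7 = 4.4 kcal/mol.
CH3 at 240° (eclipsed): H–H eclipsed, tBu–Ph eclipsed, OH–CH3 eclipsed; 1.1 + 5.5 + 2.5 = 9.1 kcal/mol.
CH3 at 300° (staggered): tBu–Ph gauche, OH–CH3 gauche, OH–Ph gauche; 2.0 + 0.7 + 0.9 = 3.6 kcal/mol.
Max at 240° (9.1 kcal/mol), min at 60° (2.6 kcal/mol); barrier = 6.5 kcal/mol.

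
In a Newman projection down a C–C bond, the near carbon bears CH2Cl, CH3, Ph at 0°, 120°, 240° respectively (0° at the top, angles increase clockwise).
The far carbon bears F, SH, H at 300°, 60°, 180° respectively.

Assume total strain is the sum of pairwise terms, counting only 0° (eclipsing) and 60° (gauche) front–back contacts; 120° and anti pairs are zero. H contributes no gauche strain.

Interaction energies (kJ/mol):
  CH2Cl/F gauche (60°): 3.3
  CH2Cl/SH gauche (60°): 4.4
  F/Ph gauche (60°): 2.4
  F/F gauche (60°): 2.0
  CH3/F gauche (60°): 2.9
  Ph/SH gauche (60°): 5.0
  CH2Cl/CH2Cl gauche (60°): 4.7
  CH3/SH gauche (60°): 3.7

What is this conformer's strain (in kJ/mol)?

13.8 kJ/mol

This conformer is staggered. CH2Cl at 0° is gauche with F at 300° (3.3); CH2Cl at 0° is gauche with SH at 60° (4.4); CH3 at 120° is gauche with SH at 60° (3.7); Ph at 240° is gauche with F at 300° (2.4). Total 13.8 kJ/mol.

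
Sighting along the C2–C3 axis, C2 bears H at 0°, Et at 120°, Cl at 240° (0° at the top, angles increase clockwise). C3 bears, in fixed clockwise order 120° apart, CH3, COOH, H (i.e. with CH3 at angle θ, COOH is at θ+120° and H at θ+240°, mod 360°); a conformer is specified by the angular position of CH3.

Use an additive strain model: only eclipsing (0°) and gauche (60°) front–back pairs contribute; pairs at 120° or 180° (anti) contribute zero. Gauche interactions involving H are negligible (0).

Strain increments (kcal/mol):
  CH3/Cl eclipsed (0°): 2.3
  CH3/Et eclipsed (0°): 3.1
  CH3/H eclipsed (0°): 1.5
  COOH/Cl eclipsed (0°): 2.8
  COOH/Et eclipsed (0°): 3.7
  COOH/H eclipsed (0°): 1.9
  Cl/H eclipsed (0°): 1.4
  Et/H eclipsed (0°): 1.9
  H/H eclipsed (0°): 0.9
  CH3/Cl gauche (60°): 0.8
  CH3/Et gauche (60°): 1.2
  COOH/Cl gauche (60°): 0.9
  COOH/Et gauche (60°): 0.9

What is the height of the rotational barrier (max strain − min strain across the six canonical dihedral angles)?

CH3 at 0° is eclipsed. H at 0° is eclipsed with CH3 at 0° (1.5); Et at 120° is eclipsed with COOH at 120° (3.7); Cl at 240° is eclipsed with H at 240° (1.4). Total 6.6 kcal/mol.
CH3 at 60° is staggered. Et at 120° is gauche with CH3 at 60° (1.2); Et at 120° is gauche with COOH at 180° (0.9); Cl at 240° is gauche with COOH at 180° (0.9). Total 3.0 kcal/mol.
CH3 at 120° is eclipsed. H at 0° is eclipsed with H at 0° (0.9); Et at 120° is eclipsed with CH3 at 120° (3.1); Cl at 240° is eclipsed with COOH at 240° (2.8). Total 6.8 kcal/mol.
CH3 at 180° is staggered. Et at 120° is gauche with CH3 at 180° (1.2); Cl at 240° is gauche with CH3 at 180° (0.8); Cl at 240° is gauche with COOH at 300° (0.9). Total 2.9 kcal/mol.
CH3 at 240° is eclipsed. H at 0° is eclipsed with COOH at 0° (1.9); Et at 120° is eclipsed with H at 120° (1.9); Cl at 240° is eclipsed with CH3 at 240° (2.3). Total 6.1 kcal/mol.
CH3 at 300° is staggered. Et at 120° is gauche with COOH at 60° (0.9); Cl at 240° is gauche with CH3 at 300° (0.8). Total 1.7 kcal/mol.
Max at 120° (6.8 kcal/mol), min at 300° (1.7 kcal/mol); barrier = 5.1 kcal/mol.

5.1 kcal/mol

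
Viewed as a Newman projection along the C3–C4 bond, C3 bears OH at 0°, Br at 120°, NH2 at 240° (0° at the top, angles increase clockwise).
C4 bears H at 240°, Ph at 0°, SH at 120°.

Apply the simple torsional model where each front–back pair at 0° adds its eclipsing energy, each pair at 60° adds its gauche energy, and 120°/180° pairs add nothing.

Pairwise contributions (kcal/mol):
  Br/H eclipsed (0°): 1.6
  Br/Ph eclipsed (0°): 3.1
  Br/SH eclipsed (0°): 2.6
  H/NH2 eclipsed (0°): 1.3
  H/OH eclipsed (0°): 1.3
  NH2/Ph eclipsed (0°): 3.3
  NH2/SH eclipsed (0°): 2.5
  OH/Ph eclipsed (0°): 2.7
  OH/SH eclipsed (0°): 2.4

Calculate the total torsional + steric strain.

This conformer (eclipsed): OH(0°)/Ph(0°) eclipsed 2.7; Br(120°)/SH(120°) eclipsed 2.6; NH2(240°)/H(240°) eclipsed 1.3 → 6.6 kcal/mol.

6.6 kcal/mol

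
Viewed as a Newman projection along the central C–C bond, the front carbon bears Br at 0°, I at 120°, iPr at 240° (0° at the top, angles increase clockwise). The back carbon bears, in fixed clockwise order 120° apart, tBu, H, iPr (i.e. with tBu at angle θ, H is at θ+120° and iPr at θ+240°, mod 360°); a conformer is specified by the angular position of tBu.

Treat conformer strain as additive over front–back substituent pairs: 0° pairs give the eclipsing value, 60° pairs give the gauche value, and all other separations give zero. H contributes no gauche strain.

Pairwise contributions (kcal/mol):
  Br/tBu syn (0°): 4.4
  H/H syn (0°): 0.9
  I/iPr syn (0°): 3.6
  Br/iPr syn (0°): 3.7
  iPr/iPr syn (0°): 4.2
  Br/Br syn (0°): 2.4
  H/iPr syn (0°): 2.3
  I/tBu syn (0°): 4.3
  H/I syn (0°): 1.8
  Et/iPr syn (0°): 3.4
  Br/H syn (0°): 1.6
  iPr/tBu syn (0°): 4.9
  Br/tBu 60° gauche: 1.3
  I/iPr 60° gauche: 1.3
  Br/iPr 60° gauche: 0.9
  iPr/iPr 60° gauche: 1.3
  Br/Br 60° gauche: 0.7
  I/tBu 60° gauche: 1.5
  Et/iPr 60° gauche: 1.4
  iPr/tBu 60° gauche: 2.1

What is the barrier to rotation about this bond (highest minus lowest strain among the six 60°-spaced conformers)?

5.4 kcal/mol

tBu at 0° is eclipsed. Br at 0° is eclipsed with tBu at 0° (4.4); I at 120° is eclipsed with H at 120° (1.8); iPr at 240° is eclipsed with iPr at 240° (4.2). Total 10.4 kcal/mol.
tBu at 60° is staggered. Br at 0° is gauche with tBu at 60° (1.3); Br at 0° is gauche with iPr at 300° (0.9); I at 120° is gauche with tBu at 60° (1.5); iPr at 240° is gauche with iPr at 300° (1.3). Total 5.0 kcal/mol.
tBu at 120° is eclipsed. Br at 0° is eclipsed with iPr at 0° (3.7); I at 120° is eclipsed with tBu at 120° (4.3); iPr at 240° is eclipsed with H at 240° (2.3). Total 10.3 kcal/mol.
tBu at 180° is staggered. Br at 0° is gauche with iPr at 60° (0.9); I at 120° is gauche with tBu at 180° (1.5); I at 120° is gauche with iPr at 60° (1.3); iPr at 240° is gauche with tBu at 180° (2.1). Total 5.8 kcal/mol.
tBu at 240° is eclipsed. Br at 0° is eclipsed with H at 0° (1.6); I at 120° is eclipsed with iPr at 120° (3.6); iPr at 240° is eclipsed with tBu at 240° (4.9). Total 10.1 kcal/mol.
tBu at 300° is staggered. Br at 0° is gauche with tBu at 300° (1.3); I at 120° is gauche with iPr at 180° (1.3); iPr at 240° is gauche with tBu at 300° (2.1); iPr at 240° is gauche with iPr at 180° (1.3). Total 6.0 kcal/mol.
Max at 0° (10.4 kcal/mol), min at 60° (5.0 kcal/mol); barrier = 5.4 kcal/mol.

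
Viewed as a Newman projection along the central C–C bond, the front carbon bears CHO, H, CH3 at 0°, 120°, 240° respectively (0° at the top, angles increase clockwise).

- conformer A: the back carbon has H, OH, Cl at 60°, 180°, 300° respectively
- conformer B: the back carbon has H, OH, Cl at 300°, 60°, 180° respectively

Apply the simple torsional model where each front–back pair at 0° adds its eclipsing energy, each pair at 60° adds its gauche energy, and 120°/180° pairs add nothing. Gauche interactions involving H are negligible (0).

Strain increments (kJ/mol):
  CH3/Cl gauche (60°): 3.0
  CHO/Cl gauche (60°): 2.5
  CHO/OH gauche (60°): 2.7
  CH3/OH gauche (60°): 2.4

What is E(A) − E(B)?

+2.2 kJ/mol

A (staggered): CHO–Cl gauche, CH3–OH gauche, CH3–Cl gauche; 2.5 + 2.4 + 3.0 = 7.9 kJ/mol.
B (staggered): CHO–OH gauche, CH3–Cl gauche; 2.7 + 3.0 = 5.7 kJ/mol.
E(A) − E(B) = 7.9 − 5.7 = +2.2 kJ/mol.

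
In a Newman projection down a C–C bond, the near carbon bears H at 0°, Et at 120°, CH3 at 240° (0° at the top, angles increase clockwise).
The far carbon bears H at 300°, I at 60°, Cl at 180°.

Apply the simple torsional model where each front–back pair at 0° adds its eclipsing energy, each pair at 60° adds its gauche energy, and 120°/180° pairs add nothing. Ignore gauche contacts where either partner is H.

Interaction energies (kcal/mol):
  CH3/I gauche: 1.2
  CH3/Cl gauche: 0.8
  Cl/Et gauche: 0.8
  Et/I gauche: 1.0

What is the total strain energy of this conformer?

This conformer (staggered): Et–I gauche, Et–Cl gauche, CH3–Cl gauche; 1.0 + 0.8 + 0.8 = 2.6 kcal/mol.

2.6 kcal/mol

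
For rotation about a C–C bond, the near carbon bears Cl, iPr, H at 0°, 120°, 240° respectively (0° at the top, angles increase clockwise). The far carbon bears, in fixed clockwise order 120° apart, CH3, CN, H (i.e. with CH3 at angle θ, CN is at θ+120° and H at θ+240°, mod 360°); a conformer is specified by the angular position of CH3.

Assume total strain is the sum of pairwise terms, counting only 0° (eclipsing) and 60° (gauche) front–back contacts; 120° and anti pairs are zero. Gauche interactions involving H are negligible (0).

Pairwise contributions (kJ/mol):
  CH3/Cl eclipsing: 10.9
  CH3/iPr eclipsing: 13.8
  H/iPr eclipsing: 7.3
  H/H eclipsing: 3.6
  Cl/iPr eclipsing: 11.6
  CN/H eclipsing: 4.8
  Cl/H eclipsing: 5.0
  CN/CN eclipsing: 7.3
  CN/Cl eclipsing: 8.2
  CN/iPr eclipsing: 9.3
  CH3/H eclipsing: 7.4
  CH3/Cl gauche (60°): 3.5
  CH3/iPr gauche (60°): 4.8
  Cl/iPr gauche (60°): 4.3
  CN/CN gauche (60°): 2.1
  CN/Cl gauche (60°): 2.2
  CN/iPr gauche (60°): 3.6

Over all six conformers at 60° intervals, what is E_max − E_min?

CH3 at 0° (eclipsed): Cl–CH3 eclipsed, iPr–CN eclipsed, H–H eclipsed; 10.9 + 9.3 + 3.6 = 23.8 kJ/mol.
CH3 at 60° (staggered): Cl–CH3 gauche, iPr–CH3 gauche, iPr–CN gauche; 3.5 + 4.8 + 3.6 = 11.9 kJ/mol.
CH3 at 120° (eclipsed): Cl–H eclipsed, iPr–CH3 eclipsed, H–CN eclipsed; 5.0 + 13.8 + 4.8 = 23.6 kJ/mol.
CH3 at 180° (staggered): Cl–CN gauche, iPr–CH3 gauche; 2.2 + 4.8 = 7.0 kJ/mol.
CH3 at 240° (eclipsed): Cl–CN eclipsed, iPr–H eclipsed, H–CH3 eclipsed; 8.2 + 7.3 + 7.4 = 22.9 kJ/mol.
CH3 at 300° (staggered): Cl–CH3 gauche, Cl–CN gauche, iPr–CN gauche; 3.5 + 2.2 + 3.6 = 9.3 kJ/mol.
Max at 0° (23.8 kJ/mol), min at 180° (7.0 kJ/mol); barrier = 16.8 kJ/mol.

16.8 kJ/mol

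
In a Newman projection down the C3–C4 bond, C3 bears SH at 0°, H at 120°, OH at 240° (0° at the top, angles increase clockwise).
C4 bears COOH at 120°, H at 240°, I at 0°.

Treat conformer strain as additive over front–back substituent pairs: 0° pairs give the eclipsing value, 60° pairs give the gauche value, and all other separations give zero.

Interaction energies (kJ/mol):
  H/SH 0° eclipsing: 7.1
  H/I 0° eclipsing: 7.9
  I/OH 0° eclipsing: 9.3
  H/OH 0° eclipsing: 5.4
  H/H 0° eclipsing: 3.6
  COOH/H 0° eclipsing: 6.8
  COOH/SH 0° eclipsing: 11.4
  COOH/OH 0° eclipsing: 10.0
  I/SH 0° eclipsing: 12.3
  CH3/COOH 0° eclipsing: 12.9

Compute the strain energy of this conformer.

This conformer (eclipsed): SH(0°)/I(0°) eclipsed 12.3; H(120°)/COOH(120°) eclipsed 6.8; OH(240°)/H(240°) eclipsed 5.4 → 24.5 kJ/mol.

24.5 kJ/mol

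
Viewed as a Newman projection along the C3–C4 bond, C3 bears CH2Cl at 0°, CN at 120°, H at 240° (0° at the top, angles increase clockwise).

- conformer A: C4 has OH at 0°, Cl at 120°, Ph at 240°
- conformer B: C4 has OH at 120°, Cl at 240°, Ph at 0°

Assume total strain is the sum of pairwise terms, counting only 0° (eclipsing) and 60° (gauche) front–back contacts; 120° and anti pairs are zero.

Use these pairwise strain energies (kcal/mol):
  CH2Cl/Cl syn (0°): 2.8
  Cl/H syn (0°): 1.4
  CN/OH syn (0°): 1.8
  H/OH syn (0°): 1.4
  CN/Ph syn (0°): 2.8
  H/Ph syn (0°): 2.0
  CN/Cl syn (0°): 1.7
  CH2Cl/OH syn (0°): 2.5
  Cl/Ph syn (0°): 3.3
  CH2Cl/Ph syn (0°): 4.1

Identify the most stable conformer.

A

A is eclipsed. CH2Cl at 0° is eclipsed with OH at 0° (2.5); CN at 120° is eclipsed with Cl at 120° (1.7); H at 240° is eclipsed with Ph at 240° (2.0). Total 6.2 kcal/mol.
B is eclipsed. CH2Cl at 0° is eclipsed with Ph at 0° (4.1); CN at 120° is eclipsed with OH at 120° (1.8); H at 240° is eclipsed with Cl at 240° (1.4). Total 7.3 kcal/mol.
A has the lowest total (6.2 kcal/mol).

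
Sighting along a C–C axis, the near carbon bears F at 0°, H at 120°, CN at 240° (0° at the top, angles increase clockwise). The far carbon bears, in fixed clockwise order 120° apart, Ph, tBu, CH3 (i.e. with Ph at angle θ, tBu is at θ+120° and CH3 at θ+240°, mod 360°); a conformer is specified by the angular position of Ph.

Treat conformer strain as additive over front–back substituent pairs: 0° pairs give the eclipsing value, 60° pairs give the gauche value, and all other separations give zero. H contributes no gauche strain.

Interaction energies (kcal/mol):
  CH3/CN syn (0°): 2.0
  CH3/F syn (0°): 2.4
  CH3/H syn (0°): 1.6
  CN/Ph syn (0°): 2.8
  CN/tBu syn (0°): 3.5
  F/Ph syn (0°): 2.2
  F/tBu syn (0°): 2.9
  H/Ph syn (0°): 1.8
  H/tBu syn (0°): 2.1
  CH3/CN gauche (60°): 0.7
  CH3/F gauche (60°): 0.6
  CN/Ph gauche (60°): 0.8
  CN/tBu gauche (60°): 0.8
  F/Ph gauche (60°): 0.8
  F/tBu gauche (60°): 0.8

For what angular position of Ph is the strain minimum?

Ph at 0° (eclipsed): F(0°)/Ph(0°) eclipsed 2.2; H(120°)/tBu(120°) eclipsed 2.1; CN(240°)/CH3(240°) eclipsed 2.0 → 6.3 kcal/mol.
Ph at 60° (staggered): F(0°)/Ph(60°) gauche 0.8; F(0°)/CH3(300°) gauche 0.6; CN(240°)/tBu(180°) gauche 0.8; CN(240°)/CH3(300°) gauche 0.7 → 2.9 kcal/mol.
Ph at 120° (eclipsed): F(0°)/CH3(0°) eclipsed 2.4; H(120°)/Ph(120°) eclipsed 1.8; CN(240°)/tBu(240°) eclipsed 3.5 → 7.7 kcal/mol.
Ph at 180° (staggered): F(0°)/tBu(300°) gauche 0.8; F(0°)/CH3(60°) gauche 0.6; CN(240°)/Ph(180°) gauche 0.8; CN(240°)/tBu(300°) gauche 0.8 → 3.0 kcal/mol.
Ph at 240° (eclipsed): F(0°)/tBu(0°) eclipsed 2.9; H(120°)/CH3(120°) eclipsed 1.6; CN(240°)/Ph(240°) eclipsed 2.8 → 7.3 kcal/mol.
Ph at 300° (staggered): F(0°)/Ph(300°) gauche 0.8; F(0°)/tBu(60°) gauche 0.8; CN(240°)/Ph(300°) gauche 0.8; CN(240°)/CH3(180°) gauche 0.7 → 3.1 kcal/mol.
The minimum (2.9 kcal/mol) occurs with Ph at 60°.

60°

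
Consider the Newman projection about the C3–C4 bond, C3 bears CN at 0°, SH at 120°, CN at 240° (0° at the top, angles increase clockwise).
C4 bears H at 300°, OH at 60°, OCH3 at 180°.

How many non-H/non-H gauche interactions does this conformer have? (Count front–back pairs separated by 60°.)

4

Non-H gauche pairs: CN(0°)/OH(60°); SH(120°)/OH(60°); SH(120°)/OCH3(180°); CN(240°)/OCH3(180°) — 4 interactions.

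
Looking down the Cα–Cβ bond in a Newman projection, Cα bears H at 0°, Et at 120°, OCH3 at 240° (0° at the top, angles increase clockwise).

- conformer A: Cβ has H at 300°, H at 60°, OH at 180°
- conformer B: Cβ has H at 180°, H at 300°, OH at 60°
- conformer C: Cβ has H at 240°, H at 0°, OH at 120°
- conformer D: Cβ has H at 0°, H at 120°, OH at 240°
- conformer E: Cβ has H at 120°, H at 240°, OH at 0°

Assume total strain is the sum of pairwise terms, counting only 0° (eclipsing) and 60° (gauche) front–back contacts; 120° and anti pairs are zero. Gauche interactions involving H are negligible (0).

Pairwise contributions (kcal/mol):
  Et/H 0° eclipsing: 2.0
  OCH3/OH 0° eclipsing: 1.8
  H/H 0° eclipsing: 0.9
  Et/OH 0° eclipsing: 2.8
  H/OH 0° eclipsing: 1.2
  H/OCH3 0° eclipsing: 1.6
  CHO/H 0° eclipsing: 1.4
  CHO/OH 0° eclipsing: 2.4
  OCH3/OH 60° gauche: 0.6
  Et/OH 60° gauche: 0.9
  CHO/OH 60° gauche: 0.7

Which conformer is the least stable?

A is staggered. Et at 120° is gauche with OH at 180° (0.9); OCH3 at 240° is gauche with OH at 180° (0.6). Total 1.5 kcal/mol.
B is staggered. Et at 120° is gauche with OH at 60° (0.9). Total 0.9 kcal/mol.
C is eclipsed. H at 0° is eclipsed with H at 0° (0.9); Et at 120° is eclipsed with OH at 120° (2.8); OCH3 at 240° is eclipsed with H at 240° (1.6). Total 5.3 kcal/mol.
D is eclipsed. H at 0° is eclipsed with H at 0° (0.9); Et at 120° is eclipsed with H at 120° (2.0); OCH3 at 240° is eclipsed with OH at 240° (1.8). Total 4.7 kcal/mol.
E is eclipsed. H at 0° is eclipsed with OH at 0° (1.2); Et at 120° is eclipsed with H at 120° (2.0); OCH3 at 240° is eclipsed with H at 240° (1.6). Total 4.8 kcal/mol.
C has the highest total (5.3 kcal/mol).

C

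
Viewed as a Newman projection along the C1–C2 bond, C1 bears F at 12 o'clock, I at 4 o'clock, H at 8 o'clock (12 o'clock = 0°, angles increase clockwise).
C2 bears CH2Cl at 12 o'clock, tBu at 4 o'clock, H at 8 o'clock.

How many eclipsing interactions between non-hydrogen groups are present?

2

Non-H eclipsing pairs: F(0°)/CH2Cl(0°); I(120°)/tBu(120°) — 2 interactions.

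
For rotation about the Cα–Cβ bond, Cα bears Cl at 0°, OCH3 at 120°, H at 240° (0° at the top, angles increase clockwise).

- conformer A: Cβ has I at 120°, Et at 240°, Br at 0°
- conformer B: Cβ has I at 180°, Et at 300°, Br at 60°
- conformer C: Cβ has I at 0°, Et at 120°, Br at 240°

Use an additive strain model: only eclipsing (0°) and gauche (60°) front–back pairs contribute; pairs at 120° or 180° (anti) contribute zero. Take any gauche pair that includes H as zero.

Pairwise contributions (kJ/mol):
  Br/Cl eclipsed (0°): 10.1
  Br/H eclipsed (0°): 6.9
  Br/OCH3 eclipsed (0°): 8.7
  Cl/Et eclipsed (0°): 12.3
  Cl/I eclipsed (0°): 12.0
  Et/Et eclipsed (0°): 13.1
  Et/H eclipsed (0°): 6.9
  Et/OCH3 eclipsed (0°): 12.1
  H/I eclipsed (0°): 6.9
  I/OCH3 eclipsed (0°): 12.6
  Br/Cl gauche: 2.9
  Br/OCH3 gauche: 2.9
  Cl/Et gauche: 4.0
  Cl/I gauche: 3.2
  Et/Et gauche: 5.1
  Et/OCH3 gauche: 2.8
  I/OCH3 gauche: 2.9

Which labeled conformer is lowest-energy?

B

A (eclipsed): Cl–Br eclipsed, OCH3–I eclipsed, H–Et eclipsed; 10.1 + 12.6 + 6.9 = 29.6 kJ/mol.
B (staggered): Cl–Et gauche, Cl–Br gauche, OCH3–I gauche, OCH3–Br gauche; 4.0 + 2.9 + 2.9 + 2.9 = 12.7 kJ/mol.
C (eclipsed): Cl–I eclipsed, OCH3–Et eclipsed, H–Br eclipsed; 12.0 + 12.1 + 6.9 = 31.0 kJ/mol.
B has the lowest total (12.7 kJ/mol).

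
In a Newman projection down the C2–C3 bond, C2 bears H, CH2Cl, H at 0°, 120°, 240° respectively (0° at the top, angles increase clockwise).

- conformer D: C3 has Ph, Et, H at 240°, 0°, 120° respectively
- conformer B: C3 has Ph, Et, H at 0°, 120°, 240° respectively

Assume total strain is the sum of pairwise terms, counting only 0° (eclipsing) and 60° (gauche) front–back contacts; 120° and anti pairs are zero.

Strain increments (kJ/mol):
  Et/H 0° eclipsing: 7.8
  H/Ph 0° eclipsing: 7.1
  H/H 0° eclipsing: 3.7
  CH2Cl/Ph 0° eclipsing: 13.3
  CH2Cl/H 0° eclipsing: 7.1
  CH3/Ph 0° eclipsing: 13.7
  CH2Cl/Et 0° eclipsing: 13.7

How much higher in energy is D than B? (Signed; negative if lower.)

-2.5 kJ/mol

D (eclipsed): H(0°)/Et(0°) eclipsed 7.8; CH2Cl(120°)/H(120°) eclipsed 7.1; H(240°)/Ph(240°) eclipsed 7.1 → 22.0 kJ/mol.
B (eclipsed): H(0°)/Ph(0°) eclipsed 7.1; CH2Cl(120°)/Et(120°) eclipsed 13.7; H(240°)/H(240°) eclipsed 3.7 → 24.5 kJ/mol.
E(D) − E(B) = 22.0 − 24.5 = -2.5 kJ/mol.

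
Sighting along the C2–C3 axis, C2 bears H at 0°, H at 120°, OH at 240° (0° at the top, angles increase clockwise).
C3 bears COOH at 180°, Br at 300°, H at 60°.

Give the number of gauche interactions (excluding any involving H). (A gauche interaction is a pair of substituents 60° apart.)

2

Non-H gauche pairs: OH(240°)/COOH(180°); OH(240°)/Br(300°) — 2 interactions.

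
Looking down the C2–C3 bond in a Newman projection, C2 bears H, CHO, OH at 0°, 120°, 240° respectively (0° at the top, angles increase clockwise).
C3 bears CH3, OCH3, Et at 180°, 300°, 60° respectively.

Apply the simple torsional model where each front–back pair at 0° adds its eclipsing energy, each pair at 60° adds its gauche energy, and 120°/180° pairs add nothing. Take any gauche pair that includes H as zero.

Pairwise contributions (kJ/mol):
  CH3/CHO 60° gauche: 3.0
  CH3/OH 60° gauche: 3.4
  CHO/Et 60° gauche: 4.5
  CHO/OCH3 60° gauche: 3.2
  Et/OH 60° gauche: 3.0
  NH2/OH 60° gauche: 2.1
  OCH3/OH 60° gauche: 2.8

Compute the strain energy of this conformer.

This conformer (staggered): CHO(120°)/CH3(180°) gauche 3.0; CHO(120°)/Et(60°) gauche 4.5; OH(240°)/CH3(180°) gauche 3.4; OH(240°)/OCH3(300°) gauche 2.8 → 13.7 kJ/mol.

13.7 kJ/mol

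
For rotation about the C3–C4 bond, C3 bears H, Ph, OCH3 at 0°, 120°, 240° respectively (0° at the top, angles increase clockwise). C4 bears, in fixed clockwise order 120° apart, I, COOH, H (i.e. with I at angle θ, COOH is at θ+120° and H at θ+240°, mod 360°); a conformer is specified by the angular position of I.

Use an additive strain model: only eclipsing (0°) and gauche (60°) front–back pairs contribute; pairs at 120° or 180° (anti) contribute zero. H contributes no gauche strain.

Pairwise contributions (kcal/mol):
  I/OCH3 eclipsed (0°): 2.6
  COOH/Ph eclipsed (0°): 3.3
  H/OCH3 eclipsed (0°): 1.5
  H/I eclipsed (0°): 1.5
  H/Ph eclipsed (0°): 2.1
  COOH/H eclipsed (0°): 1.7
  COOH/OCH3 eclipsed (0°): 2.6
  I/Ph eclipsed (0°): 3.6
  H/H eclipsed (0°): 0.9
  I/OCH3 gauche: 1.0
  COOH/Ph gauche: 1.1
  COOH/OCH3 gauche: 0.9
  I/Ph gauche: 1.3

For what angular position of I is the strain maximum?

120°

I at 0° (eclipsed): H–I eclipsed, Ph–COOH eclipsed, OCH3–H eclipsed; 1.5 + 3.3 + 1.5 = 6.3 kcal/mol.
I at 60° (staggered): Ph–I gauche, Ph–COOH gauche, OCH3–COOH gauche; 1.3 + 1.1 + 0.9 = 3.3 kcal/mol.
I at 120° (eclipsed): H–H eclipsed, Ph–I eclipsed, OCH3–COOH eclipsed; 0.9 + 3.6 + 2.6 = 7.1 kcal/mol.
I at 180° (staggered): Ph–I gauche, OCH3–I gauche, OCH3–COOH gauche; 1.3 + 1.0 + 0.9 = 3.2 kcal/mol.
I at 240° (eclipsed): H–COOH eclipsed, Ph–H eclipsed, OCH3–I eclipsed; 1.7 + 2.1 + 2.6 = 6.4 kcal/mol.
I at 300° (staggered): Ph–COOH gauche, OCH3–I gauche; 1.1 + 1.0 = 2.1 kcal/mol.
The maximum (7.1 kcal/mol) occurs with I at 120°.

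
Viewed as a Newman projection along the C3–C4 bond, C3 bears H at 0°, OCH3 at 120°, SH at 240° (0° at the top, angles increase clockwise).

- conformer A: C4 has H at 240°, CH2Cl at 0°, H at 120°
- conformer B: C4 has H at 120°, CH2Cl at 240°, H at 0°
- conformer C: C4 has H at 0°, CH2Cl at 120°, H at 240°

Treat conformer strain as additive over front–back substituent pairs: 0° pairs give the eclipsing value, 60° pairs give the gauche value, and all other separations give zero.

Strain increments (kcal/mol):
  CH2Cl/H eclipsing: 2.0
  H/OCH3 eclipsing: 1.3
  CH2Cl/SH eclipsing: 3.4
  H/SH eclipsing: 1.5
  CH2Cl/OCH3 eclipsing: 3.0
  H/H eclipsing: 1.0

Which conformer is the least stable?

A (eclipsed): H(0°)/CH2Cl(0°) eclipsed 2.0; OCH3(120°)/H(120°) eclipsed 1.3; SH(240°)/H(240°) eclipsed 1.5 → 4.8 kcal/mol.
B (eclipsed): H(0°)/H(0°) eclipsed 1.0; OCH3(120°)/H(120°) eclipsed 1.3; SH(240°)/CH2Cl(240°) eclipsed 3.4 → 5.7 kcal/mol.
C (eclipsed): H(0°)/H(0°) eclipsed 1.0; OCH3(120°)/CH2Cl(120°) eclipsed 3.0; SH(240°)/H(240°) eclipsed 1.5 → 5.5 kcal/mol.
B has the highest total (5.7 kcal/mol).

B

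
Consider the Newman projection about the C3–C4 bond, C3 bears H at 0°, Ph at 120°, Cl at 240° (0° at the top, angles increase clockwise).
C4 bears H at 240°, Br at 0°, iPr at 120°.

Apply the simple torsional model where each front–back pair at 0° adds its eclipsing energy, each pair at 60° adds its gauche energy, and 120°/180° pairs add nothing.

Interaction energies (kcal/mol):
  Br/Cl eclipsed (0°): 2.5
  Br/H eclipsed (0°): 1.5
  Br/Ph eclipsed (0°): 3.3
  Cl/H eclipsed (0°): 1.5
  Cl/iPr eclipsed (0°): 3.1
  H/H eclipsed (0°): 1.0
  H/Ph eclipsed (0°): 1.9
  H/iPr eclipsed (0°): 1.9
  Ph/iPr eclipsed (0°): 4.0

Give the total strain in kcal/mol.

7.0 kcal/mol

This conformer (eclipsed): H(0°)/Br(0°) eclipsed 1.5; Ph(120°)/iPr(120°) eclipsed 4.0; Cl(240°)/H(240°) eclipsed 1.5 → 7.0 kcal/mol.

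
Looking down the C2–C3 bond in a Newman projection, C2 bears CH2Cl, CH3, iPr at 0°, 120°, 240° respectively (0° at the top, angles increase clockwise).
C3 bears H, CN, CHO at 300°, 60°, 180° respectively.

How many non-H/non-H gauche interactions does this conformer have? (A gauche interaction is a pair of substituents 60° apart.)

4

Non-H gauche pairs: CH2Cl(0°)/CN(60°); CH3(120°)/CN(60°); CH3(120°)/CHO(180°); iPr(240°)/CHO(180°) — 4 interactions.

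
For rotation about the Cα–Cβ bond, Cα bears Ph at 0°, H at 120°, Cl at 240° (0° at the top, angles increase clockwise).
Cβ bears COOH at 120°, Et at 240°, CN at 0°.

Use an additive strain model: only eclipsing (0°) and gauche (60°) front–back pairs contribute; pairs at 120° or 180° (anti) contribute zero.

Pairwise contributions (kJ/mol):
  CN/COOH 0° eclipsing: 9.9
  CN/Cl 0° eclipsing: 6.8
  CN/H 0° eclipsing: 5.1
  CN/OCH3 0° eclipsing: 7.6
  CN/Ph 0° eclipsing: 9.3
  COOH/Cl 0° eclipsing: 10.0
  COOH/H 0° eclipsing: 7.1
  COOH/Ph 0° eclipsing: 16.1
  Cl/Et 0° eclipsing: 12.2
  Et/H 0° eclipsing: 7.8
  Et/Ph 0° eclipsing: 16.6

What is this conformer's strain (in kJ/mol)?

This conformer (eclipsed): Ph–CN eclipsed, H–COOH eclipsed, Cl–Et eclipsed; 9.3 + 7.1 + 12.2 = 28.6 kJ/mol.

28.6 kJ/mol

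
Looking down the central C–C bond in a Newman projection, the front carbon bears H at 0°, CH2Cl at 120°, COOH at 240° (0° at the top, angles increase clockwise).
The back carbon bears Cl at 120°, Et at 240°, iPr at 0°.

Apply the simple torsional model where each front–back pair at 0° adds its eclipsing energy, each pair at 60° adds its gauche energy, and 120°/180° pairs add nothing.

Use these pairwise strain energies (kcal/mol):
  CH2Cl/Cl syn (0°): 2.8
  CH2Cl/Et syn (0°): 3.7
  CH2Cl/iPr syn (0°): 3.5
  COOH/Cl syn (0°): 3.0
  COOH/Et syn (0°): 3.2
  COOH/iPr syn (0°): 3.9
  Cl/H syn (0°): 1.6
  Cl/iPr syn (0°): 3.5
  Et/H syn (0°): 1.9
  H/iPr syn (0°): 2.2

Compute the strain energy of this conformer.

This conformer (eclipsed): H(0°)/iPr(0°) eclipsed 2.2; CH2Cl(120°)/Cl(120°) eclipsed 2.8; COOH(240°)/Et(240°) eclipsed 3.2 → 8.2 kcal/mol.

8.2 kcal/mol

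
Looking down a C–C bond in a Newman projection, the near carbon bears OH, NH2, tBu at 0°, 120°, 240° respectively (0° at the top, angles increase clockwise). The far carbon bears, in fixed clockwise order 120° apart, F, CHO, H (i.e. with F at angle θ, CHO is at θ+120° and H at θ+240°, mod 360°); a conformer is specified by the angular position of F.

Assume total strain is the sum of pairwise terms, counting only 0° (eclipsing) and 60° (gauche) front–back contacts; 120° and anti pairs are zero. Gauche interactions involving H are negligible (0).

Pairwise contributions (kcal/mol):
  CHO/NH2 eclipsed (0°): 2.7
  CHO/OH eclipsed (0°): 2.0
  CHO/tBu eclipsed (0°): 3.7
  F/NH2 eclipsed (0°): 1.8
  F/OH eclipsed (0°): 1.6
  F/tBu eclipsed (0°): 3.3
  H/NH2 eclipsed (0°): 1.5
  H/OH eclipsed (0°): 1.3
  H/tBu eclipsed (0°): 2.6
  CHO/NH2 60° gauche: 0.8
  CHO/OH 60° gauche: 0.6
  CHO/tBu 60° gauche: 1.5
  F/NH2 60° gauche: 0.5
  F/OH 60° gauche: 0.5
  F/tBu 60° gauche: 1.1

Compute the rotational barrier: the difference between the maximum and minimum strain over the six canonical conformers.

F at 0° (eclipsed): OH(0°)/F(0°) eclipsed 1.6; NH2(120°)/CHO(120°) eclipsed 2.7; tBu(240°)/H(240°) eclipsed 2.6 → 6.9 kcal/mol.
F at 60° (staggered): OH(0°)/F(60°) gauche 0.5; NH2(120°)/F(60°) gauche 0.5; NH2(120°)/CHO(180°) gauche 0.8; tBu(240°)/CHO(180°) gauche 1.5 → 3.3 kcal/mol.
F at 120° (eclipsed): OH(0°)/H(0°) eclipsed 1.3; NH2(120°)/F(120°) eclipsed 1.8; tBu(240°)/CHO(240°) eclipsed 3.7 → 6.8 kcal/mol.
F at 180° (staggered): OH(0°)/CHO(300°) gauche 0.6; NH2(120°)/F(180°) gauche 0.5; tBu(240°)/F(180°) gauche 1.1; tBu(240°)/CHO(300°) gauche 1.5 → 3.7 kcal/mol.
F at 240° (eclipsed): OH(0°)/CHO(0°) eclipsed 2.0; NH2(120°)/H(120°) eclipsed 1.5; tBu(240°)/F(240°) eclipsed 3.3 → 6.8 kcal/mol.
F at 300° (staggered): OH(0°)/F(300°) gauche 0.5; OH(0°)/CHO(60°) gauche 0.6; NH2(120°)/CHO(60°) gauche 0.8; tBu(240°)/F(300°) gauche 1.1 → 3.0 kcal/mol.
Max at 0° (6.9 kcal/mol), min at 300° (3.0 kcal/mol); barrier = 3.9 kcal/mol.

3.9 kcal/mol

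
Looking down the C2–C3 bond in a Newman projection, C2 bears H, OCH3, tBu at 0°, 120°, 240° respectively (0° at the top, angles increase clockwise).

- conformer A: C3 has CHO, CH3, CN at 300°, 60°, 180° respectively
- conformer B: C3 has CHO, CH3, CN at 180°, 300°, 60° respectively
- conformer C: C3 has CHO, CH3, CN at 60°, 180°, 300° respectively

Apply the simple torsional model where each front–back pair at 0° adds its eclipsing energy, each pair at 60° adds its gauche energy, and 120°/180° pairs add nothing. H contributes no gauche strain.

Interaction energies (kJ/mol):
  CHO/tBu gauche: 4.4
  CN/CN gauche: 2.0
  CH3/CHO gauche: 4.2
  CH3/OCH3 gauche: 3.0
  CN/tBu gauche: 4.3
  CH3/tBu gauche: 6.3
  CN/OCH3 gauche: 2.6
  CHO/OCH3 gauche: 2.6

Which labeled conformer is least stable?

C

A (staggered): OCH3(120°)/CH3(60°) gauche 3.0; OCH3(120°)/CN(180°) gauche 2.6; tBu(240°)/CHO(300°) gauche 4.4; tBu(240°)/CN(180°) gauche 4.3 → 14.3 kJ/mol.
B (staggered): OCH3(120°)/CHO(180°) gauche 2.6; OCH3(120°)/CN(60°) gauche 2.6; tBu(240°)/CHO(180°) gauche 4.4; tBu(240°)/CH3(300°) gauche 6.3 → 15.9 kJ/mol.
C (staggered): OCH3(120°)/CHO(60°) gauche 2.6; OCH3(120°)/CH3(180°) gauche 3.0; tBu(240°)/CH3(180°) gauche 6.3; tBu(240°)/CN(300°) gauche 4.3 → 16.2 kJ/mol.
C has the highest total (16.2 kJ/mol).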